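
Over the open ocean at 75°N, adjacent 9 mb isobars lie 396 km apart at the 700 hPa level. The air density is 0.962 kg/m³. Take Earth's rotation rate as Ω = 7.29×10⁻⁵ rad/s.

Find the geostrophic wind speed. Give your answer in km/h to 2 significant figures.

Coriolis parameter at 75°N:
f = 2Ω sin φ = 2 × 7.29×10⁻⁵ × sin 75° = 1.41×10⁻⁴ s⁻¹
Pressure gradient: |∂P/∂n| = 900 Pa / 396000 m = 2.27×10⁻³ Pa/m
Geostrophic balance (pressure-gradient force = Coriolis force):
V_g = (1/(fρ)) |∂P/∂n| = 2.27×10⁻³ / (1.41×10⁻⁴ × 0.962) = 16.8 m/s
Converting: 16.8 m/s × 3.6 = 60 km/h

60 km/h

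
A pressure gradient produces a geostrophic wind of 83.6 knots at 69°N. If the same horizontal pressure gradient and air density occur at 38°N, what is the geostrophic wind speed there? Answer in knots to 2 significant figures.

130 knots

With the same pressure gradient and density, V_g ∝ 1/f ∝ 1/sin φ.
V₂ = V₁ · sin φ₁ / sin φ₂ = 83.6 × sin 69° / sin 38°
V₂ = 83.6 × 0.9336/0.6157 = 130 knots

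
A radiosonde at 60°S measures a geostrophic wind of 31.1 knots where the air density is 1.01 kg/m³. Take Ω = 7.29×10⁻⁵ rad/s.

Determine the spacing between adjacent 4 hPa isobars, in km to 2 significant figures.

200 km

Coriolis parameter at 60°S:
f = 2Ω sin φ = 2 × 7.29×10⁻⁵ × sin 60° = 1.26×10⁻⁴ s⁻¹
Wind speed in SI: 31.1 knots = 16.0 m/s
Geostrophic balance rearranged: |∂P/∂n| = f ρ V_g
|∂P/∂n| = 1.26×10⁻⁴ × 1.01 × 16.0 = 2.04×10⁻³ Pa/m
Isobar spacing: Δn = ΔP/|∂P/∂n| = 400 Pa / 2.04×10⁻³ Pa/m = 196043 m ≈ 200 km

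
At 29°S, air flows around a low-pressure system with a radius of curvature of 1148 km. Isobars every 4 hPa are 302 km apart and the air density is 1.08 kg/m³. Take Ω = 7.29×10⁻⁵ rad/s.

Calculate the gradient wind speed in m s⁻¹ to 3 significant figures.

14.7 m s⁻¹

Coriolis parameter at 29°S:
f = 2Ω sin φ = 2 × 7.29×10⁻⁵ × sin 29° = 7.07×10⁻⁵ s⁻¹
Pressure gradient: |∂P/∂n| = 400 Pa / 302000 m = 1.32×10⁻³ Pa/m
Geostrophic speed: V_g = |∂P/∂n|/(fρ) = 1.32×10⁻³/(7.07×10⁻⁵ × 1.08) = 17.4 m/s
Around a low, centrifugal force acts outward with Coriolis, so pressure-gradient force balances both:
(1/ρ)|∂P/∂n| = fV + V²/R  →  V² + fR·V − fR·V_g = 0
With fR = 7.07×10⁻⁵ × 1148×10³ m = 81.1 m/s:
V = [−fR + √((fR)² + 4 fR V_g)]/2 = [−81.1 + √(81.1² + 4×81.1×17.4)]/2 = 14.7 m/s
Subgeostrophic (V < V_g = 17.4 m/s), as expected around a low.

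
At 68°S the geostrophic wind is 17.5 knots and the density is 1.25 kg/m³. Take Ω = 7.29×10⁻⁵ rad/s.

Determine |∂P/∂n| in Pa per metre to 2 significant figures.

Coriolis parameter at 68°S:
f = 2Ω sin φ = 2 × 7.29×10⁻⁵ × sin 68° = 1.35×10⁻⁴ s⁻¹
Wind speed in SI: 17.5 knots = 9.00 m/s
Geostrophic balance rearranged: |∂P/∂n| = f ρ V_g
|∂P/∂n| = 1.35×10⁻⁴ × 1.25 × 9.00 = 1.52×10⁻³ Pa/m

1.5×10⁻³ Pa/m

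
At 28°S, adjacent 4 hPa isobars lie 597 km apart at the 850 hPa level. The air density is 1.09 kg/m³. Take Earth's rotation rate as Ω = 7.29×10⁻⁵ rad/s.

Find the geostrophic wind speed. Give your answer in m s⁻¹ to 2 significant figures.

Coriolis parameter at 28°S:
f = 2Ω sin φ = 2 × 7.29×10⁻⁵ × sin 28° = 6.84×10⁻⁵ s⁻¹
Pressure gradient: |∂P/∂n| = 400 Pa / 597000 m = 6.70×10⁻⁴ Pa/m
Geostrophic balance (pressure-gradient force = Coriolis force):
V_g = (1/(fρ)) |∂P/∂n| = 6.70×10⁻⁴ / (6.84×10⁻⁵ × 1.09) = 8.98 m/s

9.0 m s⁻¹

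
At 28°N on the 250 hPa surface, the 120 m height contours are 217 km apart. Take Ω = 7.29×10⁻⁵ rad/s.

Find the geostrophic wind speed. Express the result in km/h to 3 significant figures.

285 km/h

Coriolis parameter at 28°N:
f = 2Ω sin φ = 2 × 7.29×10⁻⁵ × sin 28° = 6.84×10⁻⁵ s⁻¹
Height gradient: |∂Z/∂n| = 120 m / 217000 m = 5.53×10⁻⁴
On a pressure surface, geostrophic balance gives V_g = (g/f)|∂Z/∂n|:
V_g = 9.81 × 5.53×10⁻⁴ / 6.84×10⁻⁵ = 79.3 m/s
Converting: 79.3 m/s × 3.6 = 285 km/h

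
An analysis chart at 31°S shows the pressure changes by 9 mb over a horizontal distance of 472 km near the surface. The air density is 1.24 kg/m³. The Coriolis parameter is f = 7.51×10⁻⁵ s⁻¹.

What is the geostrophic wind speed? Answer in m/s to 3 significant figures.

20.5 m/s

Pressure gradient: |∂P/∂n| = 900 Pa / 472000 m = 1.91×10⁻³ Pa/m
Geostrophic balance (pressure-gradient force = Coriolis force):
V_g = (1/(fρ)) |∂P/∂n| = 1.91×10⁻³ / (7.51×10⁻⁵ × 1.24) = 20.5 m/s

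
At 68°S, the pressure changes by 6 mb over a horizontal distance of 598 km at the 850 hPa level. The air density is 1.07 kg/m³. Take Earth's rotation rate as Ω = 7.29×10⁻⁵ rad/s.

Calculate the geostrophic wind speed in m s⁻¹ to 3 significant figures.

Coriolis parameter at 68°S:
f = 2Ω sin φ = 2 × 7.29×10⁻⁵ × sin 68° = 1.35×10⁻⁴ s⁻¹
Pressure gradient: |∂P/∂n| = 600 Pa / 598000 m = 1.00×10⁻³ Pa/m
Geostrophic balance (pressure-gradient force = Coriolis force):
V_g = (1/(fρ)) |∂P/∂n| = 1.00×10⁻³ / (1.35×10⁻⁴ × 1.07) = 6.94 m/s

6.94 m s⁻¹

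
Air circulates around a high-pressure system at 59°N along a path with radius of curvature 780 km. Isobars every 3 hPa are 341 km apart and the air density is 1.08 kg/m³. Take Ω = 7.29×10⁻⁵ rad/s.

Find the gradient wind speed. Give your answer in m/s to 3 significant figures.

Coriolis parameter at 59°N:
f = 2Ω sin φ = 2 × 7.29×10⁻⁵ × sin 59° = 1.25×10⁻⁴ s⁻¹
Pressure gradient: |∂P/∂n| = 300 Pa / 341000 m = 8.80×10⁻⁴ Pa/m
Geostrophic speed: V_g = |∂P/∂n|/(fρ) = 8.80×10⁻⁴/(1.25×10⁻⁴ × 1.08) = 6.52 m/s
Around a high, pressure-gradient force acts outward with centrifugal, so Coriolis balances both:
fV = (1/ρ)|∂P/∂n| + V²/R  →  V² − fR·V + fR·V_g = 0
With fR = 1.25×10⁻⁴ × 780×10³ m = 97.5 m/s:
V = [fR − √((fR)² − 4 fR V_g)]/2 = [97.5 − √(97.5² − 4×97.5×6.52)]/2 = 7.02 m/s
Supergeostrophic (V > V_g = 6.52 m/s), as expected around a high.

7.02 m/s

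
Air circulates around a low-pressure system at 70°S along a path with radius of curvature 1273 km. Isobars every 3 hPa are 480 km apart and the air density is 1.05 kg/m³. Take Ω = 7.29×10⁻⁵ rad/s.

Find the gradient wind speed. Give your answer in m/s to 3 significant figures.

4.24 m/s

Coriolis parameter at 70°S:
f = 2Ω sin φ = 2 × 7.29×10⁻⁵ × sin 70° = 1.37×10⁻⁴ s⁻¹
Pressure gradient: |∂P/∂n| = 300 Pa / 480000 m = 6.25×10⁻⁴ Pa/m
Geostrophic speed: V_g = |∂P/∂n|/(fρ) = 6.25×10⁻⁴/(1.37×10⁻⁴ × 1.05) = 4.34 m/s
Around a low, centrifugal force acts outward with Coriolis, so pressure-gradient force balances both:
(1/ρ)|∂P/∂n| = fV + V²/R  →  V² + fR·V − fR·V_g = 0
With fR = 1.37×10⁻⁴ × 1273×10³ m = 174 m/s:
V = [−fR + √((fR)² + 4 fR V_g)]/2 = [−174 + √(174² + 4×174×4.34)]/2 = 4.24 m/s
Subgeostrophic (V < V_g = 4.34 m/s), as expected around a low.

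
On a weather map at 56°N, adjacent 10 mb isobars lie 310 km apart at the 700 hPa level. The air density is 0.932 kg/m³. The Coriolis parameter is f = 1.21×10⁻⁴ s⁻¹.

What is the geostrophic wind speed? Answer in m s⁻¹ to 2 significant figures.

Pressure gradient: |∂P/∂n| = 1000 Pa / 310000 m = 3.23×10⁻³ Pa/m
Geostrophic balance (pressure-gradient force = Coriolis force):
V_g = (1/(fρ)) |∂P/∂n| = 3.23×10⁻³ / (1.21×10⁻⁴ × 0.932) = 28.6 m/s

29 m s⁻¹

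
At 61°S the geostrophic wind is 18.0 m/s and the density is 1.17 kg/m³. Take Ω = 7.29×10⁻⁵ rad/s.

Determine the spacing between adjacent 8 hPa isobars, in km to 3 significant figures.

298 km

Coriolis parameter at 61°S:
f = 2Ω sin φ = 2 × 7.29×10⁻⁵ × sin 61° = 1.28×10⁻⁴ s⁻¹
Geostrophic balance rearranged: |∂P/∂n| = f ρ V_g
|∂P/∂n| = 1.28×10⁻⁴ × 1.17 × 18.0 = 2.69×10⁻³ Pa/m
Isobar spacing: Δn = ΔP/|∂P/∂n| = 800 Pa / 2.69×10⁻³ Pa/m = 297889 m ≈ 298 km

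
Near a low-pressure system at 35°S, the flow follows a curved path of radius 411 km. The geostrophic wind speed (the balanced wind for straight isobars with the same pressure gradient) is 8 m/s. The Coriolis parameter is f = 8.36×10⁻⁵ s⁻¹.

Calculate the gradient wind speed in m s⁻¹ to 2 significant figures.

Around a low, centrifugal force acts outward with Coriolis, so pressure-gradient force balances both:
(1/ρ)|∂P/∂n| = fV + V²/R  →  V² + fR·V − fR·V_g = 0
With fR = 8.36×10⁻⁵ × 411×10³ m = 34.4 m/s:
V = [−fR + √((fR)² + 4 fR V_g)]/2 = [−34.4 + √(34.4² + 4×34.4×8)]/2 = 6.7 m/s
Subgeostrophic (V < V_g = 8 m/s), as expected around a low.

6.7 m s⁻¹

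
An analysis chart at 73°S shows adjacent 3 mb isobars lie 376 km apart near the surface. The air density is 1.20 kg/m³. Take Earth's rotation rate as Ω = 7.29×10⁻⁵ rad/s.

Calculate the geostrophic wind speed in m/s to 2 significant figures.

Coriolis parameter at 73°S:
f = 2Ω sin φ = 2 × 7.29×10⁻⁵ × sin 73° = 1.39×10⁻⁴ s⁻¹
Pressure gradient: |∂P/∂n| = 300 Pa / 376000 m = 7.98×10⁻⁴ Pa/m
Geostrophic balance (pressure-gradient force = Coriolis force):
V_g = (1/(fρ)) |∂P/∂n| = 7.98×10⁻⁴ / (1.39×10⁻⁴ × 1.20) = 4.77 m/s

4.8 m/s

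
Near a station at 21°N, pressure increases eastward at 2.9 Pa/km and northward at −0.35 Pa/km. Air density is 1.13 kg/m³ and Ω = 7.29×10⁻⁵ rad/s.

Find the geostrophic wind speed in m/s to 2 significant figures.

49 m/s

Coriolis parameter at 21°N:
f = 2Ω sin φ = 2 × 7.29×10⁻⁵ × sin 21° = 5.23×10⁻⁵ s⁻¹
Component geostrophic relations (x east, y north):
u_g = −(1/(fρ)) ∂P/∂y,  v_g = (1/(fρ)) ∂P/∂x
u_g = −(−0.35×10⁻³)/(5.23×10⁻⁵ × 1.13) = 5.93 m/s;  v_g = (2.9×10⁻³)/(5.23×10⁻⁵ × 1.13) = 49.1 m/s
|V_g| = √(u_g² + v_g²) = 49.5 m/s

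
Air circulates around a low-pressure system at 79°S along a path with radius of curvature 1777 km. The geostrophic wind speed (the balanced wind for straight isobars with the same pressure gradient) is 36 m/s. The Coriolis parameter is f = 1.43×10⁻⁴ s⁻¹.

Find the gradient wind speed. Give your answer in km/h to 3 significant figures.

115 km/h

Around a low, centrifugal force acts outward with Coriolis, so pressure-gradient force balances both:
(1/ρ)|∂P/∂n| = fV + V²/R  →  V² + fR·V − fR·V_g = 0
With fR = 1.43×10⁻⁴ × 1777×10³ m = 254 m/s:
V = [−fR + √((fR)² + 4 fR V_g)]/2 = [−254 + √(254² + 4×254×36)]/2 = 32 m/s
Subgeostrophic (V < V_g = 36 m/s), as expected around a low.
Converting: 32 m/s × 3.6 = 115 km/h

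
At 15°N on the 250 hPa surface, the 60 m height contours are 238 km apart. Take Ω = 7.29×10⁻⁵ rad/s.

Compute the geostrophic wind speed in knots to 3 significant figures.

Coriolis parameter at 15°N:
f = 2Ω sin φ = 2 × 7.29×10⁻⁵ × sin 15° = 3.77×10⁻⁵ s⁻¹
Height gradient: |∂Z/∂n| = 60 m / 238000 m = 2.52×10⁻⁴
On a pressure surface, geostrophic balance gives V_g = (g/f)|∂Z/∂n|:
V_g = 9.81 × 2.52×10⁻⁴ / 3.77×10⁻⁵ = 65.5 m/s
Converting: 65.5 m/s × 1.944 = 127 knots

127 knots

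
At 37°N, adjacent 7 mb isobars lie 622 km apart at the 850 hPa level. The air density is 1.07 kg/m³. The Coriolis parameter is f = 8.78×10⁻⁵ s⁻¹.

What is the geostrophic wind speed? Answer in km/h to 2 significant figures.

43 km/h

Pressure gradient: |∂P/∂n| = 700 Pa / 622000 m = 1.13×10⁻³ Pa/m
Geostrophic balance (pressure-gradient force = Coriolis force):
V_g = (1/(fρ)) |∂P/∂n| = 1.13×10⁻³ / (8.78×10⁻⁵ × 1.07) = 12.0 m/s
Converting: 12.0 m/s × 3.6 = 43 km/h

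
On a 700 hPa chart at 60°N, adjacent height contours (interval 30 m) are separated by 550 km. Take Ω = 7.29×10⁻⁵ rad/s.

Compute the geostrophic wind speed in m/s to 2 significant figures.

Coriolis parameter at 60°N:
f = 2Ω sin φ = 2 × 7.29×10⁻⁵ × sin 60° = 1.26×10⁻⁴ s⁻¹
Height gradient: |∂Z/∂n| = 30 m / 550000 m = 5.45×10⁻⁵
On a pressure surface, geostrophic balance gives V_g = (g/f)|∂Z/∂n|:
V_g = 9.81 × 5.45×10⁻⁵ / 1.26×10⁻⁴ = 4.24 m/s

4.2 m/s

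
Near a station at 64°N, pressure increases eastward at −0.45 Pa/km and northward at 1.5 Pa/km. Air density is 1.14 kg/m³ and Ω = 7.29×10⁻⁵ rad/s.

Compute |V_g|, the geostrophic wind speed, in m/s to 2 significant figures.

Coriolis parameter at 64°N:
f = 2Ω sin φ = 2 × 7.29×10⁻⁵ × sin 64° = 1.31×10⁻⁴ s⁻¹
Component geostrophic relations (x east, y north):
u_g = −(1/(fρ)) ∂P/∂y,  v_g = (1/(fρ)) ∂P/∂x
u_g = −(1.5×10⁻³)/(1.31×10⁻⁴ × 1.14) = −10.0 m/s;  v_g = (−0.45×10⁻³)/(1.31×10⁻⁴ × 1.14) = −3.01 m/s
|V_g| = √(u_g² + v_g²) = 10.5 m/s

10 m/s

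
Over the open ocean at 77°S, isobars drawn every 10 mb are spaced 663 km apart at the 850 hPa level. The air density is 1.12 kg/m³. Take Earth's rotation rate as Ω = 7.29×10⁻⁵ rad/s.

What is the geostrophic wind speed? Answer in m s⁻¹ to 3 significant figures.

9.48 m s⁻¹

Coriolis parameter at 77°S:
f = 2Ω sin φ = 2 × 7.29×10⁻⁵ × sin 77° = 1.42×10⁻⁴ s⁻¹
Pressure gradient: |∂P/∂n| = 1000 Pa / 663000 m = 1.51×10⁻³ Pa/m
Geostrophic balance (pressure-gradient force = Coriolis force):
V_g = (1/(fρ)) |∂P/∂n| = 1.51×10⁻³ / (1.42×10⁻⁴ × 1.12) = 9.48 m/s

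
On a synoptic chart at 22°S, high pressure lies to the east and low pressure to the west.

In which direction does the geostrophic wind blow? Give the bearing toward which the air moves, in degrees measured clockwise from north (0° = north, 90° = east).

180°

The pressure-gradient force points toward the west (bearing 270°).
Geostrophic balance: in the Southern Hemisphere the Coriolis force deflects motion to the left, so the geostrophic wind blows 90° to the left of the pressure-gradient force (low pressure on the right).
Rotating 270° by 90° counterclockwise gives 180° — the wind blows toward the south.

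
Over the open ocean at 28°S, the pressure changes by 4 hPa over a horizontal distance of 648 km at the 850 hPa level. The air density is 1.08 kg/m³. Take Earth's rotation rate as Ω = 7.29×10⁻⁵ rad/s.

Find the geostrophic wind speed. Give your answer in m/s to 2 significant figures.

8.4 m/s

Coriolis parameter at 28°S:
f = 2Ω sin φ = 2 × 7.29×10⁻⁵ × sin 28° = 6.84×10⁻⁵ s⁻¹
Pressure gradient: |∂P/∂n| = 400 Pa / 648000 m = 6.17×10⁻⁴ Pa/m
Geostrophic balance (pressure-gradient force = Coriolis force):
V_g = (1/(fρ)) |∂P/∂n| = 6.17×10⁻⁴ / (6.84×10⁻⁵ × 1.08) = 8.35 m/s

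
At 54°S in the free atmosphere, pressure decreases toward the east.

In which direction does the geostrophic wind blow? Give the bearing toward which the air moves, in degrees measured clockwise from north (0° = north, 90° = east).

The pressure-gradient force points toward the east (bearing 090°).
Geostrophic balance: in the Southern Hemisphere the Coriolis force deflects motion to the left, so the geostrophic wind blows 90° to the left of the pressure-gradient force (low pressure on the right).
Rotating 090° by 90° counterclockwise gives 000° — the wind blows toward the north.

000°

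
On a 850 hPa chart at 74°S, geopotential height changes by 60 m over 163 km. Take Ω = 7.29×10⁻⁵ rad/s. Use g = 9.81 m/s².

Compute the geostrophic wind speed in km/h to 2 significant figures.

Coriolis parameter at 74°S:
f = 2Ω sin φ = 2 × 7.29×10⁻⁵ × sin 74° = 1.40×10⁻⁴ s⁻¹
Height gradient: |∂Z/∂n| = 60 m / 163000 m = 3.68×10⁻⁴
On a pressure surface, geostrophic balance gives V_g = (g/f)|∂Z/∂n|:
V_g = 9.81 × 3.68×10⁻⁴ / 1.40×10⁻⁴ = 25.8 m/s
Converting: 25.8 m/s × 3.6 = 93 km/h

93 km/h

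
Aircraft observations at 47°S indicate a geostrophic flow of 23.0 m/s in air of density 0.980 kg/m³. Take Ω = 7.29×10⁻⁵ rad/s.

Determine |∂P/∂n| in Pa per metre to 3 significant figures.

Coriolis parameter at 47°S:
f = 2Ω sin φ = 2 × 7.29×10⁻⁵ × sin 47° = 1.07×10⁻⁴ s⁻¹
Geostrophic balance rearranged: |∂P/∂n| = f ρ V_g
|∂P/∂n| = 1.07×10⁻⁴ × 0.980 × 23.0 = 2.40×10⁻³ Pa/m

2.40×10⁻³ Pa/m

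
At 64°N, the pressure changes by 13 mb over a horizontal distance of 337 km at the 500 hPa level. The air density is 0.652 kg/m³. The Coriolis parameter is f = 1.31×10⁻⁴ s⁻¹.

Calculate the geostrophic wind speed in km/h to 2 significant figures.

Pressure gradient: |∂P/∂n| = 1300 Pa / 337000 m = 3.86×10⁻³ Pa/m
Geostrophic balance (pressure-gradient force = Coriolis force):
V_g = (1/(fρ)) |∂P/∂n| = 3.86×10⁻³ / (1.31×10⁻⁴ × 0.652) = 45.2 m/s
Converting: 45.2 m/s × 3.6 = 160 km/h

160 km/h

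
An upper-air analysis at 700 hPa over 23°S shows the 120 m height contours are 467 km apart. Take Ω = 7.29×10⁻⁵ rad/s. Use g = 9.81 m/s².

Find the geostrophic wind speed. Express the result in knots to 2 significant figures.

Coriolis parameter at 23°S:
f = 2Ω sin φ = 2 × 7.29×10⁻⁵ × sin 23° = 5.70×10⁻⁵ s⁻¹
Height gradient: |∂Z/∂n| = 120 m / 467000 m = 2.57×10⁻⁴
On a pressure surface, geostrophic balance gives V_g = (g/f)|∂Z/∂n|:
V_g = 9.81 × 2.57×10⁻⁴ / 5.70×10⁻⁵ = 44.2 m/s
Converting: 44.2 m/s × 1.944 = 86 knots

86 knots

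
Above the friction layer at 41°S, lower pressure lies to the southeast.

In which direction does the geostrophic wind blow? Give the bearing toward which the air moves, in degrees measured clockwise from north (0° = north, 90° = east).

045°

The pressure-gradient force points toward the southeast (bearing 135°).
Geostrophic balance: in the Southern Hemisphere the Coriolis force deflects motion to the left, so the geostrophic wind blows 90° to the left of the pressure-gradient force (low pressure on the right).
Rotating 135° by 90° counterclockwise gives 045° — the wind blows toward the northeast.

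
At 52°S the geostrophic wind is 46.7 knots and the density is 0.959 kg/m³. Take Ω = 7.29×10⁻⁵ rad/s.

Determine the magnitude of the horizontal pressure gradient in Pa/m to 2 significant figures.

2.6×10⁻³ Pa/m

Coriolis parameter at 52°S:
f = 2Ω sin φ = 2 × 7.29×10⁻⁵ × sin 52° = 1.15×10⁻⁴ s⁻¹
Wind speed in SI: 46.7 knots = 24.0 m/s
Geostrophic balance rearranged: |∂P/∂n| = f ρ V_g
|∂P/∂n| = 1.15×10⁻⁴ × 0.959 × 24.0 = 2.65×10⁻³ Pa/m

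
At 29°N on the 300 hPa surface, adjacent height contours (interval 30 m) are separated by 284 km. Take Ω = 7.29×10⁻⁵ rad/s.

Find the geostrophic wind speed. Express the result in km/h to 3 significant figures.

Coriolis parameter at 29°N:
f = 2Ω sin φ = 2 × 7.29×10⁻⁵ × sin 29° = 7.07×10⁻⁵ s⁻¹
Height gradient: |∂Z/∂n| = 30 m / 284000 m = 1.06×10⁻⁴
On a pressure surface, geostrophic balance gives V_g = (g/f)|∂Z/∂n|:
V_g = 9.81 × 1.06×10⁻⁴ / 7.07×10⁻⁵ = 14.7 m/s
Converting: 14.7 m/s × 3.6 = 52.8 km/h

52.8 km/h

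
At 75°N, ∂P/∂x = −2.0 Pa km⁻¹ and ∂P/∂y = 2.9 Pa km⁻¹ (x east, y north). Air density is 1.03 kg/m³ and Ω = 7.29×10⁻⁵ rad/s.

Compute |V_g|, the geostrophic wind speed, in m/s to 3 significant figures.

Coriolis parameter at 75°N:
f = 2Ω sin φ = 2 × 7.29×10⁻⁵ × sin 75° = 1.41×10⁻⁴ s⁻¹
Component geostrophic relations (x east, y north):
u_g = −(1/(fρ)) ∂P/∂y,  v_g = (1/(fρ)) ∂P/∂x
u_g = −(2.9×10⁻³)/(1.41×10⁻⁴ × 1.03) = −20.0 m/s;  v_g = (−2.0×10⁻³)/(1.41×10⁻⁴ × 1.03) = −13.8 m/s
|V_g| = √(u_g² + v_g²) = 24.3 m/s

24.3 m/s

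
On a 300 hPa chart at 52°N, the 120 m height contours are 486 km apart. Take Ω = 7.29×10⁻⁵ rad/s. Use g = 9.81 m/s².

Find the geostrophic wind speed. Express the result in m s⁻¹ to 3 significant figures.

Coriolis parameter at 52°N:
f = 2Ω sin φ = 2 × 7.29×10⁻⁵ × sin 52° = 1.15×10⁻⁴ s⁻¹
Height gradient: |∂Z/∂n| = 120 m / 486000 m = 2.47×10⁻⁴
On a pressure surface, geostrophic balance gives V_g = (g/f)|∂Z/∂n|:
V_g = 9.81 × 2.47×10⁻⁴ / 1.15×10⁻⁴ = 21.1 m/s

21.1 m s⁻¹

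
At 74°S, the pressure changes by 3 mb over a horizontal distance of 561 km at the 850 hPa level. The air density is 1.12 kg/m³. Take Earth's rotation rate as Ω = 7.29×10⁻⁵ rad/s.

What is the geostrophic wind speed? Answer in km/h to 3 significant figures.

Coriolis parameter at 74°S:
f = 2Ω sin φ = 2 × 7.29×10⁻⁵ × sin 74° = 1.40×10⁻⁴ s⁻¹
Pressure gradient: |∂P/∂n| = 300 Pa / 561000 m = 5.35×10⁻⁴ Pa/m
Geostrophic balance (pressure-gradient force = Coriolis force):
V_g = (1/(fρ)) |∂P/∂n| = 5.35×10⁻⁴ / (1.40×10⁻⁴ × 1.12) = 3.41 m/s
Converting: 3.41 m/s × 3.6 = 12.3 km/h

12.3 km/h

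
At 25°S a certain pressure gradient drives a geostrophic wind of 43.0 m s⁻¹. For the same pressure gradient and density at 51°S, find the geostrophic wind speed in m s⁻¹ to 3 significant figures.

With the same pressure gradient and density, V_g ∝ 1/f ∝ 1/sin φ.
V₂ = V₁ · sin φ₁ / sin φ₂ = 43.0 × sin 25° / sin 51°
V₂ = 43.0 × 0.4226/0.7771 = 23.4 m s⁻¹

23.4 m s⁻¹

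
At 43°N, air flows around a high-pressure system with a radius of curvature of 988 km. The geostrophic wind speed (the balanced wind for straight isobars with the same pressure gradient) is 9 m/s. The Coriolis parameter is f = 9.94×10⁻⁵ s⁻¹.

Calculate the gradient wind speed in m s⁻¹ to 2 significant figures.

Around a high, pressure-gradient force acts outward with centrifugal, so Coriolis balances both:
fV = (1/ρ)|∂P/∂n| + V²/R  →  V² − fR·V + fR·V_g = 0
With fR = 9.94×10⁻⁵ × 988×10³ m = 98.2 m/s:
V = [fR − √((fR)² − 4 fR V_g)]/2 = [98.2 − √(98.2² − 4×98.2×9)]/2 = 10 m/s
Supergeostrophic (V > V_g = 9 m/s), as expected around a high.

10 m s⁻¹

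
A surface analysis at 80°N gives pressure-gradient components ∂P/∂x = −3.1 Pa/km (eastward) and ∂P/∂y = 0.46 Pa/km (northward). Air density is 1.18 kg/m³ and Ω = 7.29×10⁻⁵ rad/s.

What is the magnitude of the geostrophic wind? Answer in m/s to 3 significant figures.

18.5 m/s

Coriolis parameter at 80°N:
f = 2Ω sin φ = 2 × 7.29×10⁻⁵ × sin 80° = 1.44×10⁻⁴ s⁻¹
Component geostrophic relations (x east, y north):
u_g = −(1/(fρ)) ∂P/∂y,  v_g = (1/(fρ)) ∂P/∂x
u_g = −(0.46×10⁻³)/(1.44×10⁻⁴ × 1.18) = −2.71 m/s;  v_g = (−3.1×10⁻³)/(1.44×10⁻⁴ × 1.18) = −18.3 m/s
|V_g| = √(u_g² + v_g²) = 18.5 m/s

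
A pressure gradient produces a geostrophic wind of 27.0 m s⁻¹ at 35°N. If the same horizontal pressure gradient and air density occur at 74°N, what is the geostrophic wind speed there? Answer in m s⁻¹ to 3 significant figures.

16.1 m s⁻¹

With the same pressure gradient and density, V_g ∝ 1/f ∝ 1/sin φ.
V₂ = V₁ · sin φ₁ / sin φ₂ = 27.0 × sin 35° / sin 74°
V₂ = 27.0 × 0.5736/0.9613 = 16.1 m s⁻¹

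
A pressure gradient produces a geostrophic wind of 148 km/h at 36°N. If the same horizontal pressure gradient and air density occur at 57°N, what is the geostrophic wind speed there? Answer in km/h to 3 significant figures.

With the same pressure gradient and density, V_g ∝ 1/f ∝ 1/sin φ.
V₂ = V₁ · sin φ₁ / sin φ₂ = 148 × sin 36° / sin 57°
V₂ = 148 × 0.5878/0.8387 = 104 km/h

104 km/h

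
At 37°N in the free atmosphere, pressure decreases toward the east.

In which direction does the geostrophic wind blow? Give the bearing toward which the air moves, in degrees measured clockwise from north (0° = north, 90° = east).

The pressure-gradient force points toward the east (bearing 090°).
Geostrophic balance: in the Northern Hemisphere the Coriolis force deflects motion to the right, so the geostrophic wind blows 90° to the right of the pressure-gradient force (low pressure on the left).
Rotating 090° by 90° clockwise gives 180° — the wind blows toward the south.

180°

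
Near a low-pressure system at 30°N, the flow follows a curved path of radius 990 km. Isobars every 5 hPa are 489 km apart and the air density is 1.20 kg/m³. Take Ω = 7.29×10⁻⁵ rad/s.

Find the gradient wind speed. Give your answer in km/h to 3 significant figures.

Coriolis parameter at 30°N:
f = 2Ω sin φ = 2 × 7.29×10⁻⁵ × sin 30° = 7.29×10⁻⁵ s⁻¹
Pressure gradient: |∂P/∂n| = 500 Pa / 489000 m = 1.02×10⁻³ Pa/m
Geostrophic speed: V_g = |∂P/∂n|/(fρ) = 1.02×10⁻³/(7.29×10⁻⁵ × 1.20) = 11.7 m/s
Around a low, centrifugal force acts outward with Coriolis, so pressure-gradient force balances both:
(1/ρ)|∂P/∂n| = fV + V²/R  →  V² + fR·V − fR·V_g = 0
With fR = 7.29×10⁻⁵ × 990×10³ m = 72.2 m/s:
V = [−fR + √((fR)² + 4 fR V_g)]/2 = [−72.2 + √(72.2² + 4×72.2×11.7)]/2 = 10.2 m/s
Subgeostrophic (V < V_g = 11.7 m/s), as expected around a low.
Converting: 10.2 m/s × 3.6 = 36.9 km/h

36.9 km/h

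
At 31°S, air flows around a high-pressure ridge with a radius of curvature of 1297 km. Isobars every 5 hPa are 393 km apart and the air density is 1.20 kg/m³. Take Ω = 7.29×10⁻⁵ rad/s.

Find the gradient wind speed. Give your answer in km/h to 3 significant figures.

Coriolis parameter at 31°S:
f = 2Ω sin φ = 2 × 7.29×10⁻⁵ × sin 31° = 7.51×10⁻⁵ s⁻¹
Pressure gradient: |∂P/∂n| = 500 Pa / 393000 m = 1.27×10⁻³ Pa/m
Geostrophic speed: V_g = |∂P/∂n|/(fρ) = 1.27×10⁻³/(7.51×10⁻⁵ × 1.20) = 14.1 m/s
Around a high, pressure-gradient force acts outward with centrifugal, so Coriolis balances both:
fV = (1/ρ)|∂P/∂n| + V²/R  →  V² − fR·V + fR·V_g = 0
With fR = 7.51×10⁻⁵ × 1297×10³ m = 97.4 m/s:
V = [fR − √((fR)² − 4 fR V_g)]/2 = [97.4 − √(97.4² − 4×97.4×14.1)]/2 = 17.1 m/s
Supergeostrophic (V > V_g = 14.1 m/s), as expected around a high.
Converting: 17.1 m/s × 3.6 = 61.7 km/h

61.7 km/h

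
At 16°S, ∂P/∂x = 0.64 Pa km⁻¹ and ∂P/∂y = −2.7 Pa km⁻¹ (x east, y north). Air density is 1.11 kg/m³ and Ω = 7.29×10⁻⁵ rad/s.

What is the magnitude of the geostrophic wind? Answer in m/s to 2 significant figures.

Coriolis parameter at 16°S:
f = 2Ω sin φ = 2 × 7.29×10⁻⁵ × sin 16° = 4.02×10⁻⁵ s⁻¹
In the Southern Hemisphere f is negative: f = −4.02×10⁻⁵ s⁻¹.
Component geostrophic relations (x east, y north):
u_g = −(1/(fρ)) ∂P/∂y,  v_g = (1/(fρ)) ∂P/∂x
u_g = −(−2.7×10⁻³)/(−4.02×10⁻⁵ × 1.11) = −60.5 m/s;  v_g = (0.64×10⁻³)/(−4.02×10⁻⁵ × 1.11) = −14.3 m/s
|V_g| = √(u_g² + v_g²) = 62.2 m/s

62 m/s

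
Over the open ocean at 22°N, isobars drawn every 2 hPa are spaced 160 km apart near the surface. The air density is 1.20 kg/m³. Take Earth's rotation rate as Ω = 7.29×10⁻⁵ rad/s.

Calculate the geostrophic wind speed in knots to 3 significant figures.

Coriolis parameter at 22°N:
f = 2Ω sin φ = 2 × 7.29×10⁻⁵ × sin 22° = 5.46×10⁻⁵ s⁻¹
Pressure gradient: |∂P/∂n| = 200 Pa / 160000 m = 1.25×10⁻³ Pa/m
Geostrophic balance (pressure-gradient force = Coriolis force):
V_g = (1/(fρ)) |∂P/∂n| = 1.25×10⁻³ / (5.46×10⁻⁵ × 1.20) = 19.1 m/s
Converting: 19.1 m/s × 1.944 = 37.1 knots

37.1 knots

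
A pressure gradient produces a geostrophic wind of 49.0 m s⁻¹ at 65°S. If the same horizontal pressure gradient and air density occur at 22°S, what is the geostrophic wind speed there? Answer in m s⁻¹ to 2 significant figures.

120 m s⁻¹

With the same pressure gradient and density, V_g ∝ 1/f ∝ 1/sin φ.
V₂ = V₁ · sin φ₁ / sin φ₂ = 49.0 × sin 65° / sin 22°
V₂ = 49.0 × 0.9063/0.3746 = 120 m s⁻¹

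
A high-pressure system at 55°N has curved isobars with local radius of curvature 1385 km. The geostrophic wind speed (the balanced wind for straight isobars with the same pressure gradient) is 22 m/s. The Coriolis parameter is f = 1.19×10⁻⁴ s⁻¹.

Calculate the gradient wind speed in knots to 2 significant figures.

Around a high, pressure-gradient force acts outward with centrifugal, so Coriolis balances both:
fV = (1/ρ)|∂P/∂n| + V²/R  →  V² − fR·V + fR·V_g = 0
With fR = 1.19×10⁻⁴ × 1385×10³ m = 165 m/s:
V = [fR − √((fR)² − 4 fR V_g)]/2 = [165 − √(165² − 4×165×22)]/2 = 26.1 m/s
Supergeostrophic (V > V_g = 22 m/s), as expected around a high.
Converting: 26.1 m/s × 1.944 = 51 knots

51 knots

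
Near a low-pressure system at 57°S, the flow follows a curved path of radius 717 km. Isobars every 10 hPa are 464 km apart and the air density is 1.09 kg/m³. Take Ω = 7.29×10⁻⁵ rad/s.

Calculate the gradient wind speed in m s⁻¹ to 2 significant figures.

14 m s⁻¹

Coriolis parameter at 57°S:
f = 2Ω sin φ = 2 × 7.29×10⁻⁵ × sin 57° = 1.22×10⁻⁴ s⁻¹
Pressure gradient: |∂P/∂n| = 1000 Pa / 464000 m = 2.16×10⁻³ Pa/m
Geostrophic speed: V_g = |∂P/∂n|/(fρ) = 2.16×10⁻³/(1.22×10⁻⁴ × 1.09) = 16.2 m/s
Around a low, centrifugal force acts outward with Coriolis, so pressure-gradient force balances both:
(1/ρ)|∂P/∂n| = fV + V²/R  →  V² + fR·V − fR·V_g = 0
With fR = 1.22×10⁻⁴ × 717×10³ m = 87.7 m/s:
V = [−fR + √((fR)² + 4 fR V_g)]/2 = [−87.7 + √(87.7² + 4×87.7×16.2)]/2 = 14 m/s
Subgeostrophic (V < V_g = 16.2 m/s), as expected around a low.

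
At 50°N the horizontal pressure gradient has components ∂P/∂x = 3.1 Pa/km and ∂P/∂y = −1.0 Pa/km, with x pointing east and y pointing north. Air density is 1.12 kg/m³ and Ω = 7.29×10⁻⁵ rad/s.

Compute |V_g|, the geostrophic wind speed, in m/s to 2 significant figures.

26 m/s

Coriolis parameter at 50°N:
f = 2Ω sin φ = 2 × 7.29×10⁻⁵ × sin 50° = 1.12×10⁻⁴ s⁻¹
Component geostrophic relations (x east, y north):
u_g = −(1/(fρ)) ∂P/∂y,  v_g = (1/(fρ)) ∂P/∂x
u_g = −(−1.0×10⁻³)/(1.12×10⁻⁴ × 1.12) = 7.99 m/s;  v_g = (3.1×10⁻³)/(1.12×10⁻⁴ × 1.12) = 24.8 m/s
|V_g| = √(u_g² + v_g²) = 26.0 m/s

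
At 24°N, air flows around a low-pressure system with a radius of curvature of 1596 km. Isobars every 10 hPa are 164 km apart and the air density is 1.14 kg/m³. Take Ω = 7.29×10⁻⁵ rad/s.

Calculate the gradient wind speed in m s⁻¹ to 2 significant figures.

56 m s⁻¹

Coriolis parameter at 24°N:
f = 2Ω sin φ = 2 × 7.29×10⁻⁵ × sin 24° = 5.93×10⁻⁵ s⁻¹
Pressure gradient: |∂P/∂n| = 1000 Pa / 164000 m = 6.10×10⁻³ Pa/m
Geostrophic speed: V_g = |∂P/∂n|/(fρ) = 6.10×10⁻³/(5.93×10⁻⁵ × 1.14) = 90.2 m/s
Around a low, centrifugal force acts outward with Coriolis, so pressure-gradient force balances both:
(1/ρ)|∂P/∂n| = fV + V²/R  →  V² + fR·V − fR·V_g = 0
With fR = 5.93×10⁻⁵ × 1596×10³ m = 94.6 m/s:
V = [−fR + √((fR)² + 4 fR V_g)]/2 = [−94.6 + √(94.6² + 4×94.6×90.2)]/2 = 56.5 m/s
Subgeostrophic (V < V_g = 90.2 m/s), as expected around a low.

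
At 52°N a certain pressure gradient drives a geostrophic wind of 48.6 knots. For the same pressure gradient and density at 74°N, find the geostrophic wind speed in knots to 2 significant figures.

40 knots

With the same pressure gradient and density, V_g ∝ 1/f ∝ 1/sin φ.
V₂ = V₁ · sin φ₁ / sin φ₂ = 48.6 × sin 52° / sin 74°
V₂ = 48.6 × 0.7880/0.9613 = 40 knots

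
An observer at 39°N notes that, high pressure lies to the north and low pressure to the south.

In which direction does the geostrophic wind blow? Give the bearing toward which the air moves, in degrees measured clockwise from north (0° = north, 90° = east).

The pressure-gradient force points toward the south (bearing 180°).
Geostrophic balance: in the Northern Hemisphere the Coriolis force deflects motion to the right, so the geostrophic wind blows 90° to the right of the pressure-gradient force (low pressure on the left).
Rotating 180° by 90° clockwise gives 270° — the wind blows toward the west.

270°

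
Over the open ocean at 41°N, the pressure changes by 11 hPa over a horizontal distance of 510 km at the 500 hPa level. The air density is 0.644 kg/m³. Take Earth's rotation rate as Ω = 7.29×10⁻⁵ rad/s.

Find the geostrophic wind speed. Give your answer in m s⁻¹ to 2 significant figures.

Coriolis parameter at 41°N:
f = 2Ω sin φ = 2 × 7.29×10⁻⁵ × sin 41° = 9.57×10⁻⁵ s⁻¹
Pressure gradient: |∂P/∂n| = 1100 Pa / 510000 m = 2.16×10⁻³ Pa/m
Geostrophic balance (pressure-gradient force = Coriolis force):
V_g = (1/(fρ)) |∂P/∂n| = 2.16×10⁻³ / (9.57×10⁻⁵ × 0.644) = 35.0 m/s

35 m s⁻¹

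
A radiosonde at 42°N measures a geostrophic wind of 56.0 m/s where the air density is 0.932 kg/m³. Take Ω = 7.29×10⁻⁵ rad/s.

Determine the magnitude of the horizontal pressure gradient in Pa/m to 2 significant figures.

5.1×10⁻³ Pa/m

Coriolis parameter at 42°N:
f = 2Ω sin φ = 2 × 7.29×10⁻⁵ × sin 42° = 9.76×10⁻⁵ s⁻¹
Geostrophic balance rearranged: |∂P/∂n| = f ρ V_g
|∂P/∂n| = 9.76×10⁻⁵ × 0.932 × 56.0 = 5.09×10⁻³ Pa/m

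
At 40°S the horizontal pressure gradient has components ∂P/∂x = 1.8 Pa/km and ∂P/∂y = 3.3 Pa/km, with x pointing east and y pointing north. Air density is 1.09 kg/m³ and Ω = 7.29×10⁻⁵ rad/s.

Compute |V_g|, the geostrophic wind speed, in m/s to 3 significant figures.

36.8 m/s

Coriolis parameter at 40°S:
f = 2Ω sin φ = 2 × 7.29×10⁻⁵ × sin 40° = 9.37×10⁻⁵ s⁻¹
In the Southern Hemisphere f is negative: f = −9.37×10⁻⁵ s⁻¹.
Component geostrophic relations (x east, y north):
u_g = −(1/(fρ)) ∂P/∂y,  v_g = (1/(fρ)) ∂P/∂x
u_g = −(3.3×10⁻³)/(−9.37×10⁻⁵ × 1.09) = 32.3 m/s;  v_g = (1.8×10⁻³)/(−9.37×10⁻⁵ × 1.09) = −17.6 m/s
|V_g| = √(u_g² + v_g²) = 36.8 m/s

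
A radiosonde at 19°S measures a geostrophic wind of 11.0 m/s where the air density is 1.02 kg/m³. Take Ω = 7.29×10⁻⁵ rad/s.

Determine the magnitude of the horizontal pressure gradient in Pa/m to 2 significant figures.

Coriolis parameter at 19°S:
f = 2Ω sin φ = 2 × 7.29×10⁻⁵ × sin 19° = 4.75×10⁻⁵ s⁻¹
Geostrophic balance rearranged: |∂P/∂n| = f ρ V_g
|∂P/∂n| = 4.75×10⁻⁵ × 1.02 × 11.0 = 5.33×10⁻⁴ Pa/m

5.3×10⁻⁴ Pa/m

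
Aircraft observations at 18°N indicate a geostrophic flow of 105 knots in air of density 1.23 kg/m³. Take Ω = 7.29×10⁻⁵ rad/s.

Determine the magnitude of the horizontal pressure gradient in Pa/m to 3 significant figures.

2.99×10⁻³ Pa/m

Coriolis parameter at 18°N:
f = 2Ω sin φ = 2 × 7.29×10⁻⁵ × sin 18° = 4.51×10⁻⁵ s⁻¹
Wind speed in SI: 105 knots = 54.0 m/s
Geostrophic balance rearranged: |∂P/∂n| = f ρ V_g
|∂P/∂n| = 4.51×10⁻⁵ × 1.23 × 54.0 = 2.99×10⁻³ Pa/m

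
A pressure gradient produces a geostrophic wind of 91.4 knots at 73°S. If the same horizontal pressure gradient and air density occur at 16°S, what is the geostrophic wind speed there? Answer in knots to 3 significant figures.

317 knots

With the same pressure gradient and density, V_g ∝ 1/f ∝ 1/sin φ.
V₂ = V₁ · sin φ₁ / sin φ₂ = 91.4 × sin 73° / sin 16°
V₂ = 91.4 × 0.9563/0.2756 = 317 knots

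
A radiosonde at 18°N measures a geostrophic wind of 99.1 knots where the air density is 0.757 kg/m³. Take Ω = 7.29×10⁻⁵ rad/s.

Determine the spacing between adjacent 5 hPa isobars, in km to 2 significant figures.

290 km

Coriolis parameter at 18°N:
f = 2Ω sin φ = 2 × 7.29×10⁻⁵ × sin 18° = 4.51×10⁻⁵ s⁻¹
Wind speed in SI: 99.1 knots = 51.0 m/s
Geostrophic balance rearranged: |∂P/∂n| = f ρ V_g
|∂P/∂n| = 4.51×10⁻⁵ × 0.757 × 51.0 = 1.74×10⁻³ Pa/m
Isobar spacing: Δn = ΔP/|∂P/∂n| = 500 Pa / 1.74×10⁻³ Pa/m = 287556 m ≈ 290 km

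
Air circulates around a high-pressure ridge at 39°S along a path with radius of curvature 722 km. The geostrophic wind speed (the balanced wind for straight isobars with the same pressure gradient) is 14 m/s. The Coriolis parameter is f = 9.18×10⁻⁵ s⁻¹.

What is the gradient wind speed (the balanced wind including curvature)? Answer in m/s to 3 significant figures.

20.1 m/s

Around a high, pressure-gradient force acts outward with centrifugal, so Coriolis balances both:
fV = (1/ρ)|∂P/∂n| + V²/R  →  V² − fR·V + fR·V_g = 0
With fR = 9.18×10⁻⁵ × 722×10³ m = 66.3 m/s:
V = [fR − √((fR)² − 4 fR V_g)]/2 = [66.3 − √(66.3² − 4×66.3×14)]/2 = 20.1 m/s
Supergeostrophic (V > V_g = 14 m/s), as expected around a high.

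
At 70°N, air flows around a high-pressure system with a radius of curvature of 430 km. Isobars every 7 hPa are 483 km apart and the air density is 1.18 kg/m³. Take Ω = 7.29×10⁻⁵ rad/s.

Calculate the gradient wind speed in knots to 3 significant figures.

Coriolis parameter at 70°N:
f = 2Ω sin φ = 2 × 7.29×10⁻⁵ × sin 70° = 1.37×10⁻⁴ s⁻¹
Pressure gradient: |∂P/∂n| = 700 Pa / 483000 m = 1.45×10⁻³ Pa/m
Geostrophic speed: V_g = |∂P/∂n|/(fρ) = 1.45×10⁻³/(1.37×10⁻⁴ × 1.18) = 8.96 m/s
Around a high, pressure-gradient force acts outward with centrifugal, so Coriolis balances both:
fV = (1/ρ)|∂P/∂n| + V²/R  →  V² − fR·V + fR·V_g = 0
With fR = 1.37×10⁻⁴ × 430×10³ m = 58.9 m/s:
V = [fR − √((fR)² − 4 fR V_g)]/2 = [58.9 − √(58.9² − 4×58.9×8.96)]/2 = 11 m/s
Supergeostrophic (V > V_g = 8.96 m/s), as expected around a high.
Converting: 11 m/s × 1.944 = 21.4 knots

21.4 knots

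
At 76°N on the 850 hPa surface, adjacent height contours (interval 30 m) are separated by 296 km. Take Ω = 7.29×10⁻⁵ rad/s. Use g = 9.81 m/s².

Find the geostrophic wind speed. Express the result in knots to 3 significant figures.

Coriolis parameter at 76°N:
f = 2Ω sin φ = 2 × 7.29×10⁻⁵ × sin 76° = 1.41×10⁻⁴ s⁻¹
Height gradient: |∂Z/∂n| = 30 m / 296000 m = 1.01×10⁻⁴
On a pressure surface, geostrophic balance gives V_g = (g/f)|∂Z/∂n|:
V_g = 9.81 × 1.01×10⁻⁴ / 1.41×10⁻⁴ = 7.03 m/s
Converting: 7.03 m/s × 1.944 = 13.7 knots

13.7 knots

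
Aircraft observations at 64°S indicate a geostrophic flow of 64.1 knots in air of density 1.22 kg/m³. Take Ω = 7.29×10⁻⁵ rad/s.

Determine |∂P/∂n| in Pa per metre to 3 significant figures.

Coriolis parameter at 64°S:
f = 2Ω sin φ = 2 × 7.29×10⁻⁵ × sin 64° = 1.31×10⁻⁴ s⁻¹
Wind speed in SI: 64.1 knots = 33.0 m/s
Geostrophic balance rearranged: |∂P/∂n| = f ρ V_g
|∂P/∂n| = 1.31×10⁻⁴ × 1.22 × 33.0 = 5.27×10⁻³ Pa/m

5.27×10⁻³ Pa/m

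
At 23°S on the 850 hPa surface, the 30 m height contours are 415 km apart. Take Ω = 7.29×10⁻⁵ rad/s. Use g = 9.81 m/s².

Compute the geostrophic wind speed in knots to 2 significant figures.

Coriolis parameter at 23°S:
f = 2Ω sin φ = 2 × 7.29×10⁻⁵ × sin 23° = 5.70×10⁻⁵ s⁻¹
Height gradient: |∂Z/∂n| = 30 m / 415000 m = 7.23×10⁻⁵
On a pressure surface, geostrophic balance gives V_g = (g/f)|∂Z/∂n|:
V_g = 9.81 × 7.23×10⁻⁵ / 5.70×10⁻⁵ = 12.4 m/s
Converting: 12.4 m/s × 1.944 = 24 knots

24 knots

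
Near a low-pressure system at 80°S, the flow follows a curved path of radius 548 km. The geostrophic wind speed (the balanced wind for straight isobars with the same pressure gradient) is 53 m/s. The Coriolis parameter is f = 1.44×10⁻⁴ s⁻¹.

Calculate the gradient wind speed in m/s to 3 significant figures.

36.3 m/s

Around a low, centrifugal force acts outward with Coriolis, so pressure-gradient force balances both:
(1/ρ)|∂P/∂n| = fV + V²/R  →  V² + fR·V − fR·V_g = 0
With fR = 1.44×10⁻⁴ × 548×10³ m = 78.9 m/s:
V = [−fR + √((fR)² + 4 fR V_g)]/2 = [−78.9 + √(78.9² + 4×78.9×53)]/2 = 36.3 m/s
Subgeostrophic (V < V_g = 53 m/s), as expected around a low.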